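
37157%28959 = 8198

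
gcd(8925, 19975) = 425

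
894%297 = 3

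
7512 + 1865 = 9377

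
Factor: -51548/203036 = -1 * 7^2 * 193^(-1) = -49/193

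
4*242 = 968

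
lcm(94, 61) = 5734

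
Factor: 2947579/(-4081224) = -1*2^(-3)*3^(-1)*7^(-1)*83^1*1429^(-1)*2089^1 = -173387/240072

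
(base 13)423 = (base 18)233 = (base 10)705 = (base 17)278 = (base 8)1301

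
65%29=7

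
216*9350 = 2019600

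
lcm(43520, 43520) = 43520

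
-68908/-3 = 22969 + 1/3 ≈ 22969.33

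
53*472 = 25016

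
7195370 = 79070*91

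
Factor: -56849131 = -1*37^1*593^1*2591^1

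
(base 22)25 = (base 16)31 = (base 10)49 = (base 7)100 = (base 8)61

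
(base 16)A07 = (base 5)40232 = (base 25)42H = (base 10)2567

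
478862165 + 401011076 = 879873241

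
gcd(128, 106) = 2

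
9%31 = 9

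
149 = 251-102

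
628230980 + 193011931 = 821242911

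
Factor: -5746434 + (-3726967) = -1*7^1*23^1*29^1*2029^1 = -9473401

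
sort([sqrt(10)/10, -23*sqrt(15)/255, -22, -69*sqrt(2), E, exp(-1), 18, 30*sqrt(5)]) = [-69*sqrt(2), -22, -23*sqrt(15)/255, sqrt(10)/10, exp(-1), E, 18, 30*sqrt(5)]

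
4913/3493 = 1+1420/3493 ≈ 1.41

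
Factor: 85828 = 2^2*43^1*499^1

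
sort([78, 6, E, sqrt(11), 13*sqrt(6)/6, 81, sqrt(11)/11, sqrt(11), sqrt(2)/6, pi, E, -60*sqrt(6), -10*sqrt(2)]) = [-60*sqrt(6), -10*sqrt(2), sqrt(2)/6, sqrt(11)/11, E, E, pi, sqrt(11), sqrt(11), 13*sqrt(6)/6, 6, 78, 81]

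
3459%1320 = 819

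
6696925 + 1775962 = 8472887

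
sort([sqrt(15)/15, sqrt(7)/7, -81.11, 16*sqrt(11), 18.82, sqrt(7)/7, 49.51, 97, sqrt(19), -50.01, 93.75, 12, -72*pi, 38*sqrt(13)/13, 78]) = [-72*pi, -81.11, -50.01, sqrt(15)/15, sqrt(7)/7, sqrt(7)/7, sqrt(19), 38*sqrt(13)/13, 12, 18.82, 49.51, 16*sqrt(11), 78, 93.75, 97]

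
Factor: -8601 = -1*3^1*47^1*61^1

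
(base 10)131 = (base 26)51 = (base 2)10000011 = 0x83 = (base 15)8b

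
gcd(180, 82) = 2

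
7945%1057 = 546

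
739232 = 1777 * 416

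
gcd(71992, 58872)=8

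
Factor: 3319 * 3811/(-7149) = -1 * 3^(-1) * 37^1 * 103^1 * 2383^(-1) * 3319^1 = -12648709/7149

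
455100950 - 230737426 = 224363524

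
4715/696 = 6 + 539/696 ≈ 6.77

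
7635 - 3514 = 4121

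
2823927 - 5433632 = -2609705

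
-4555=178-4733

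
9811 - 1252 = 8559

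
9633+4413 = 14046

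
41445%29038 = 12407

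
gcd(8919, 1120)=1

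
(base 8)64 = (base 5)202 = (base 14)3a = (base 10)52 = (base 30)1m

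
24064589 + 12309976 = 36374565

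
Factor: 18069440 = 2^6 * 5^1 * 56467^1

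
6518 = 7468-950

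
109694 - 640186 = -530492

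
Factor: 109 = 109^1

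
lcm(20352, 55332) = 1770624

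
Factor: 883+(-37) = 2^1*3^2*47^1 = 846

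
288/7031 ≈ 0.0410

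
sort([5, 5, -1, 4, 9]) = [-1, 4, 5, 5, 9]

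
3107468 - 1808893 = 1298575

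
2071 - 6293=-4222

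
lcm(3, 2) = 6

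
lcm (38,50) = 950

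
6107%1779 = 770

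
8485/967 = 8 + 749/967 ≈ 8.77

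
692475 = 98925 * 7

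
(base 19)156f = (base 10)8793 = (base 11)6674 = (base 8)21131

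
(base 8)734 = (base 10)476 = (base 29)gc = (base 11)3a3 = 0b111011100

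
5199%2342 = 515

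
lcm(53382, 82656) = 2562336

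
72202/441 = 163 + 319/441 ≈ 163.72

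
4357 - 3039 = 1318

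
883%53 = 35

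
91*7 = 637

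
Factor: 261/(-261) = -1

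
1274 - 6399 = -5125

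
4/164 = 1/41≈0.0244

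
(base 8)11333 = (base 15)166c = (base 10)4827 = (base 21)aji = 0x12db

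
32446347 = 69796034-37349687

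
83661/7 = 11951 + 4/7 ≈ 11951.57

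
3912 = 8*489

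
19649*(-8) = -157192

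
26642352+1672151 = 28314503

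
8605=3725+4880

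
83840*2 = 167680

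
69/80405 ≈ 0.000858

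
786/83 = 9 + 39/83 ≈ 9.47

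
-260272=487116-747388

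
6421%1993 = 442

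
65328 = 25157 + 40171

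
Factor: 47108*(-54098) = -1*2^3*11^1*2459^1*11777^1 = -2548448584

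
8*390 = 3120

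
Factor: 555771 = 3^1 * 61^1 * 3037^1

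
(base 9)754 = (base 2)1001101000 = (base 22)160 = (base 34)i4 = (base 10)616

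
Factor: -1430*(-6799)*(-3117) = -1*2^1*3^1*5^1*11^1*13^2*523^1*1039^1 = -30305250690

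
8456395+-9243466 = -787071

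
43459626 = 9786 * 4441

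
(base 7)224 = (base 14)84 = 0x74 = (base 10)116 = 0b1110100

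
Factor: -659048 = -1*2^3*13^1*6337^1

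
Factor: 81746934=2^1*3^1*947^1*14387^1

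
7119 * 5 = 35595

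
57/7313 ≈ 0.00779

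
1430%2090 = 1430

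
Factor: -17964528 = -1 * 2^4 * 3^1 * 47^1 * 7963^1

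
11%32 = 11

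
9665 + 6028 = 15693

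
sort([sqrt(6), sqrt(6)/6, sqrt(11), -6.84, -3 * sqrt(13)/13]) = [-6.84, -3 * sqrt(13)/13, sqrt(6)/6, sqrt(6), sqrt(11)]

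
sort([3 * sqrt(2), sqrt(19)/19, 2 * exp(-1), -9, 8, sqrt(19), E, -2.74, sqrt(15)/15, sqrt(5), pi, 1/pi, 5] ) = [-9, -2.74, sqrt(19)/19, sqrt(15)/15, 1/pi, 2 * exp(-1), sqrt(5), E, pi, 3 * sqrt(2), sqrt(19), 5, 8] 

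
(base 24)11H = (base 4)21221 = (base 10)617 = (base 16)269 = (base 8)1151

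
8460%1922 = 772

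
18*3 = 54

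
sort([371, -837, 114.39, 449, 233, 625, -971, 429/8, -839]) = [-971, -839, -837, 429/8, 114.39, 233, 371, 449, 625]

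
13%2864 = 13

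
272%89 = 5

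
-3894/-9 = 1298/3 ≈ 432.67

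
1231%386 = 73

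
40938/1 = 40938 = 40938.00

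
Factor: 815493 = 3^1 * 7^1 * 38833^1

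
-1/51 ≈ -0.0196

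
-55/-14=3 + 13/14 ≈ 3.93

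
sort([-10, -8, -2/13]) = [-10, -8, -2/13]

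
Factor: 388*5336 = 2^5*23^1*29^1*97^1 = 2070368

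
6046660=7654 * 790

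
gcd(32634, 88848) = 18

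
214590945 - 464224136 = -249633191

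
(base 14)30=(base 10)42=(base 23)1j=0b101010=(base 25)1h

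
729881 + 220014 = 949895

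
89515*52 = 4654780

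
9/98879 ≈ 0.0000910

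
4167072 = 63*66144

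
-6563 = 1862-8425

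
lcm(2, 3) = 6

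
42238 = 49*862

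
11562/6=1927=1927.00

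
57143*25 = 1428575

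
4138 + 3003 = 7141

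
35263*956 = 33711428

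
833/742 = 119/106 ≈ 1.12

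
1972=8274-6302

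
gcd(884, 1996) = 4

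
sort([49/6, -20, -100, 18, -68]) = [-100, -68, -20, 49/6, 18]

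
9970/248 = 4985/124 ≈ 40.20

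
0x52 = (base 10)82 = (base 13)64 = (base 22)3g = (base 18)4a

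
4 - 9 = -5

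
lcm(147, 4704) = 4704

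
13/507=1/39 ≈ 0.0256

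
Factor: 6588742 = 2^1*29^1*47^1*2417^1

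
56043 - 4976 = 51067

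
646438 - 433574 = 212864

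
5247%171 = 117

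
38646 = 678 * 57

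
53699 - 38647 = 15052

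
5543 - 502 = 5041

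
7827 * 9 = 70443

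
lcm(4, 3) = 12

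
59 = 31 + 28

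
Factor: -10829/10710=-1*2^ (-1)*3^ (-2)*5^ (-1)*7^1*13^1=-91/90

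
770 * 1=770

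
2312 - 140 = 2172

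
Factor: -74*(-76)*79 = 2^3*19^1*37^1*79^1 = 444296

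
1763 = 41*43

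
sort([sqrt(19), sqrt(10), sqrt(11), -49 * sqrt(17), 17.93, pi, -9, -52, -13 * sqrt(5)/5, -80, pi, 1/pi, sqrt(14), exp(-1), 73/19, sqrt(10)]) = [-49 * sqrt(17), -80, -52, -9, -13 * sqrt(5)/5, 1/pi, exp(-1), pi, pi, sqrt(10), sqrt(10), sqrt(11), sqrt(14), 73/19, sqrt(19), 17.93]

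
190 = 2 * 95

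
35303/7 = 5043 + 2/7 ≈ 5043.29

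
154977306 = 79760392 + 75216914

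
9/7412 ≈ 0.00121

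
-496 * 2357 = -1169072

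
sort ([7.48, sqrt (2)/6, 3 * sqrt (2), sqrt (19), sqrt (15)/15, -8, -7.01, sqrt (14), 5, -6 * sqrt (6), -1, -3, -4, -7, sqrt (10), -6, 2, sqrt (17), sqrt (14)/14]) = [-6 * sqrt (6), -8, -7.01, -7, -6, -4, -3, -1, sqrt (2)/6, sqrt (15)/15, sqrt (14)/14, 2, sqrt (10), sqrt (14), sqrt (17), 3 * sqrt (2), sqrt (19), 5, 7.48]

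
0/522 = 0 = 0.00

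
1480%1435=45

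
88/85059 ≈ 0.00103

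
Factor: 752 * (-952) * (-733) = 2^7 * 7^1 * 17^1 * 47^1 * 733^1 = 524757632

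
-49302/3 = -16434 = -16434.00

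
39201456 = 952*41178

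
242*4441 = 1074722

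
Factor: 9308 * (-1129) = -1 * 2^2 * 13^1 * 179^1 * 1129^1 = -10508732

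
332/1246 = 166/623 ≈ 0.266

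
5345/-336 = -15 - 305/336 ≈ -15.91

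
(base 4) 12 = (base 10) 6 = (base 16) 6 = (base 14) 6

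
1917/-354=-639/118 ≈ -5.42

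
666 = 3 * 222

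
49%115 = 49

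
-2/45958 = -1/22979 ≈ -0.0000435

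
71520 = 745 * 96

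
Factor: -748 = -1*2^2*11^1*17^1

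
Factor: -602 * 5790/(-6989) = 2^2 * 3^1 * 5^1 * 7^1 * 29^(-1) * 43^1 * 193^1 * 241^(-1) = 3485580/6989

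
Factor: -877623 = -1*3^1*292541^1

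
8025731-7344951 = 680780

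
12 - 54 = -42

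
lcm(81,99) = 891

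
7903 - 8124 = -221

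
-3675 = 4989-8664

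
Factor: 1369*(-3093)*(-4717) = 3^1*37^2*53^1*89^1*1031^1 = 19973273289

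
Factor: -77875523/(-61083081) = 3^(-2)*11^1*19^(-1)*41^1*172673^1*357211^(-1)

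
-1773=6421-8194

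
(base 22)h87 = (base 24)eeb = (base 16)20db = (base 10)8411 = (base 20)110b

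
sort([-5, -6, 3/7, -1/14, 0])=[-6, -5, -1/14, 0, 3/7]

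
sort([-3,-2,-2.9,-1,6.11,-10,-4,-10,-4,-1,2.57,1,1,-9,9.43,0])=[-10,-10,-9,-4,-4,-3,-2.9,-2,-1,-1,0,1,1,2.57,6.11,9.43]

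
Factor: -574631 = -1 * 574631^1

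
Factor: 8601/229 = 3^1*47^1*61^1*229^(-1)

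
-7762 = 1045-8807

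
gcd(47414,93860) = 2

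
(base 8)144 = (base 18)5a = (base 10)100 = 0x64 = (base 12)84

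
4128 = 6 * 688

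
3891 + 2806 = 6697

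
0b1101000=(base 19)59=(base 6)252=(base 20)54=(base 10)104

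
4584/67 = 68 + 28/67 ≈ 68.42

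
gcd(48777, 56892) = 3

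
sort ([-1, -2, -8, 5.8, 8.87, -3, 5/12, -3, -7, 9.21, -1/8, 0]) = [-8, -7, -3, -3, -2, -1, -1/8, 0, 5/12, 5.8, 8.87, 9.21]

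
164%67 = 30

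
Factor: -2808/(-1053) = 2^3 * 3^(-1) = 8/3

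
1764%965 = 799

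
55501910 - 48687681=6814229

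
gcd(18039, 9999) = 3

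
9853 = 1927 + 7926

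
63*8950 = 563850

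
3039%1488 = 63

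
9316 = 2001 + 7315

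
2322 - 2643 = -321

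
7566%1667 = 898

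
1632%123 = 33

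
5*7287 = 36435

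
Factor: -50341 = -1 * 50341^1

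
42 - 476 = -434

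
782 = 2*391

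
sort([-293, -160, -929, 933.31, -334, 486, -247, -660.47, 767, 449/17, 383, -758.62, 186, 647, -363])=[-929, -758.62, -660.47, -363, -334, -293, -247, -160, 449/17, 186, 383, 486, 647, 767, 933.31]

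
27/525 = 9/175 ≈ 0.0514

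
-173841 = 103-173944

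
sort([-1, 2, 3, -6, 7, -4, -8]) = [-8, -6, -4, -1, 2, 3, 7]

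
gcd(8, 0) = 8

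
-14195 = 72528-86723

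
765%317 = 131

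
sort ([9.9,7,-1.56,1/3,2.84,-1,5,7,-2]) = [-2,-1.56,-1,1/3,2.84,5,7,7,9.9]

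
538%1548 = 538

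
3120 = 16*195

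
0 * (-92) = 0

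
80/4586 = 40/2293 ≈ 0.0174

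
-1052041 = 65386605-66438646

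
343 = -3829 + 4172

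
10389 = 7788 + 2601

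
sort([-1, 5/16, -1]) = [-1, -1, 5/16]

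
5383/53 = 101 + 30/53 ≈ 101.57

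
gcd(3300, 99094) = 2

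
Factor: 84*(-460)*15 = -1*2^4*3^2*5^2*7^1*23^1 = -579600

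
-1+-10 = -11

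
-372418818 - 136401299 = -508820117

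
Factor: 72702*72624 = 2^5*3^3*7^1*17^1*89^1*577^1 = 5279910048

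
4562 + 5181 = 9743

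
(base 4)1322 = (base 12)a2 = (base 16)7a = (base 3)11112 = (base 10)122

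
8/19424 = 1/2428≈0.000412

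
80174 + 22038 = 102212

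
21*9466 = 198786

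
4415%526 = 207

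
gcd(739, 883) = 1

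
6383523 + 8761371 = 15144894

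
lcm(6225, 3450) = 286350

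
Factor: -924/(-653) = 2^2 * 3^1 * 7^1 * 11^1 * 653^(-1)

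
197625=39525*5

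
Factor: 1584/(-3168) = -1*2^(-1) = -1/2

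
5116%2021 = 1074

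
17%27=17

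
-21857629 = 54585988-76443617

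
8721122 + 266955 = 8988077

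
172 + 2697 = 2869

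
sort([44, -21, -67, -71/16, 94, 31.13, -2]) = [-67, -21, -71/16, -2, 31.13, 44, 94]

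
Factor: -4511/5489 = -1*11^(-1)*13^1*347^1*499^(-1)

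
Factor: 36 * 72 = 2^5 * 3^4 = 2592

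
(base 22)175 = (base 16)283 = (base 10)643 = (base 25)10i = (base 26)oj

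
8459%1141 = 472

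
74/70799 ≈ 0.00105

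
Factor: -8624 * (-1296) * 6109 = 2^8 * 3^4 * 7^2 * 11^1 * 41^1 * 149^1 = 68278484736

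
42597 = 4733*9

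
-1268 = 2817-4085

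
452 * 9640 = 4357280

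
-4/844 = -1/211 ≈ -0.00474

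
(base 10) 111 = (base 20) 5b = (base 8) 157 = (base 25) 4b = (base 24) 4f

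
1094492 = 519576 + 574916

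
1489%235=79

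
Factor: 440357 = 211^1 * 2087^1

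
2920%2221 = 699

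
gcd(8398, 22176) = 2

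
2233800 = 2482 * 900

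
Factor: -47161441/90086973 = -1*3^(-1)*131^1*521^1*691^1*1523^(-1)*19717^(-1)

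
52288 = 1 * 52288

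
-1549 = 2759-4308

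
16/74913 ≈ 0.000214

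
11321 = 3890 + 7431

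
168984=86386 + 82598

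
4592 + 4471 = 9063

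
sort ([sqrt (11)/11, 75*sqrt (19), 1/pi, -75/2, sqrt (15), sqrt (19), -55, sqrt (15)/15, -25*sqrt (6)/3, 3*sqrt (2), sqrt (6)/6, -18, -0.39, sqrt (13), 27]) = [-55, -75/2, -25*sqrt (6)/3, -18, -0.39, sqrt (15)/15, sqrt (11)/11, 1/pi, sqrt (6)/6, sqrt (13), sqrt (15), 3*sqrt (2), sqrt (19), 27, 75*sqrt (19)]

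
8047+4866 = 12913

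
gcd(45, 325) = 5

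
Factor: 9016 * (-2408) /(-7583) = 2^6 * 7^3 * 23^1 * 43^1 * 7583^(-1) = 21710528/7583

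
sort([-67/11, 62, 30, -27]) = [-27, -67/11, 30, 62]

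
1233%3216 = 1233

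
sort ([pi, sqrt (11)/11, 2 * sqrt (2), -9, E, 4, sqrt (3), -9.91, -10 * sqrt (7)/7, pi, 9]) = [-9.91, -9, -10 * sqrt (7)/7, sqrt (11)/11, sqrt (3), E, 2 * sqrt (2), pi, pi, 4, 9]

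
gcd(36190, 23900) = 10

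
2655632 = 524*5068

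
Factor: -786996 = -1*2^2*3^4*7^1*347^1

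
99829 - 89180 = 10649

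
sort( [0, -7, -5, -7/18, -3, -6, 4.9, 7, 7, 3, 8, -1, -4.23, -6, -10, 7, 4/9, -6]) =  [-10, -7, -6, -6, -6, -5, -4.23, -3, -1, -7/18, 0, 4/9, 3, 4.9, 7, 7, 7, 8]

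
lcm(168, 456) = 3192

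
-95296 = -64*1489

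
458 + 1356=1814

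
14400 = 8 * 1800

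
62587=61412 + 1175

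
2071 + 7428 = 9499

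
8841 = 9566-725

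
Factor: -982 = -1*2^1*491^1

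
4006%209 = 35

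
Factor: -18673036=-1*2^2*31^1*150589^1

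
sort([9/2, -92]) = [-92, 9/2]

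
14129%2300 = 329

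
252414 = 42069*6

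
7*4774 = 33418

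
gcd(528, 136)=8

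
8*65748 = 525984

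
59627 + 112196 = 171823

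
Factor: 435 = 3^1*5^1*29^1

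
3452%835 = 112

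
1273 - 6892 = -5619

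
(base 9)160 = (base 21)69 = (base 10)135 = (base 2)10000111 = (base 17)7g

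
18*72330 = 1301940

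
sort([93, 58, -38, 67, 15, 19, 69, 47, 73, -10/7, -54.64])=[-54.64, -38, -10/7, 15, 19, 47, 58, 67, 69, 73, 93]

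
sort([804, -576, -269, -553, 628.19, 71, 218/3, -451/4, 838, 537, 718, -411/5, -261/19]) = [-576, -553, -269, -451/4, -411/5, -261/19, 71, 218/3, 537, 628.19, 718, 804, 838]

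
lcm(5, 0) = 0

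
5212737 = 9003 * 579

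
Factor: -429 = -1*3^1*11^1*13^1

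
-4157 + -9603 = -13760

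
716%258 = 200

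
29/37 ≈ 0.784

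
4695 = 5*939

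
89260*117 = 10443420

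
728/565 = 1 + 163/565 ≈ 1.29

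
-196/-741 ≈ 0.265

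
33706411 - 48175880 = -14469469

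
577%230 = 117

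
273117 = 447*611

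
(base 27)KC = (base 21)156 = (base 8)1050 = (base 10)552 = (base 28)JK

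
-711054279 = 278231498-989285777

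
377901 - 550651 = -172750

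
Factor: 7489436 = 2^2*1201^1*1559^1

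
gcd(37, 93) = 1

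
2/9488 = 1/4744 ≈ 0.000211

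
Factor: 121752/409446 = 2^2 * 19^1 * 23^(-2) * 43^(-1) * 89^1 = 6764/22747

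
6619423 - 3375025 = 3244398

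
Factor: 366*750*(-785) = -1*2^2*3^2*5^4*61^1*157^1 = -215482500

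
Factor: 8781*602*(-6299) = -1*2^1*3^1*7^1*43^1*2927^1*6299^1 = -33297534438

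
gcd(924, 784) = 28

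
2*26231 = 52462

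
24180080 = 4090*5912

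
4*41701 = 166804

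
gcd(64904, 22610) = 266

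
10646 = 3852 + 6794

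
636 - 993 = -357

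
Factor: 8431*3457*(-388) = -1*2^2*97^1*3457^1*8431^1 = -11308635196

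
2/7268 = 1/3634 ≈ 0.000275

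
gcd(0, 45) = 45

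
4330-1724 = 2606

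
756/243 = 3 + 1/9 ≈ 3.11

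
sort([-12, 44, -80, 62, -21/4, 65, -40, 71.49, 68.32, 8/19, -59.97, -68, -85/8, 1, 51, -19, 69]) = [-80, -68, -59.97, -40, -19, -12, -85/8, -21/4, 8/19, 1, 44, 51, 62, 65, 68.32, 69, 71.49]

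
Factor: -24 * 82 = -1 * 2^4 * 3^1 * 41^1 = -1968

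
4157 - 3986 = 171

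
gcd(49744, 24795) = 1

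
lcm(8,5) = 40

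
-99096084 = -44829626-54266458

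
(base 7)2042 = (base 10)716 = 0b1011001100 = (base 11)5a1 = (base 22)1ac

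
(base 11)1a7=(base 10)238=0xee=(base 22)ai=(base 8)356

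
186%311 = 186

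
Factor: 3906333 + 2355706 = 7^1*19^1*197^1*239^1 = 6262039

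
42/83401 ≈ 0.000504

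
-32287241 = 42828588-75115829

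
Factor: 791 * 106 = 2^1 * 7^1 * 53^1 * 113^1 = 83846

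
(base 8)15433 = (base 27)9e0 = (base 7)26142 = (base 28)8nn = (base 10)6939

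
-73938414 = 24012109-97950523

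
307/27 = 11 + 10/27 ≈ 11.37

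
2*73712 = 147424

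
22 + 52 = 74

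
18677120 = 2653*7040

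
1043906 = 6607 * 158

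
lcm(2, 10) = 10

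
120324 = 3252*37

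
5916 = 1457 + 4459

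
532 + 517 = 1049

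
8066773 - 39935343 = -31868570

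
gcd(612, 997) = 1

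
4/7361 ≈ 0.000543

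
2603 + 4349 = 6952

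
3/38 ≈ 0.0789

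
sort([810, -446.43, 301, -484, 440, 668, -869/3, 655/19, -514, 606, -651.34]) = [-651.34, -514, -484, -446.43, -869/3, 655/19, 301, 440, 606, 668, 810]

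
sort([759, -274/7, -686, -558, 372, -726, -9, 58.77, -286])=[-726, -686, -558, -286, -274/7, -9, 58.77, 372, 759]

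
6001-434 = 5567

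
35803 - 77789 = -41986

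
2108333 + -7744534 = -5636201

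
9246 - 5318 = 3928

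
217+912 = 1129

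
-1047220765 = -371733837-675486928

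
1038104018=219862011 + 818242007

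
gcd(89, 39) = 1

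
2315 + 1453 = 3768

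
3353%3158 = 195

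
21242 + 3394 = 24636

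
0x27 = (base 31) 18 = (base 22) 1h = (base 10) 39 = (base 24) 1f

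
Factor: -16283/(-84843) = 3^(-2)*11^(-1)*19^1 = 19/99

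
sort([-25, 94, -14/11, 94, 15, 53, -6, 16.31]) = [-25, -6, -14/11, 15, 16.31, 53, 94, 94]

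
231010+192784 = 423794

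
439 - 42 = 397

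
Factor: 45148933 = 45148933^1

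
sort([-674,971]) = [-674,971]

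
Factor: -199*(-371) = 7^1*53^1*199^1 = 73829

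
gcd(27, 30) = 3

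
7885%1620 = 1405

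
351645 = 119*2955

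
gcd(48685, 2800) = 35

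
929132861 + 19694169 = 948827030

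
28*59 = 1652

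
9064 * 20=181280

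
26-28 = -2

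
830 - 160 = 670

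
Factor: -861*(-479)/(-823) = -1*3^1*7^1*41^1*479^1*823^(-1) = -412419/823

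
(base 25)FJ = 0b110001010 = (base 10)394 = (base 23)H3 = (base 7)1102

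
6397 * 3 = 19191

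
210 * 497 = 104370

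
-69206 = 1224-70430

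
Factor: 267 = 3^1 * 89^1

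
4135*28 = 115780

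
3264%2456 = 808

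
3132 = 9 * 348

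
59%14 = 3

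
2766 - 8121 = -5355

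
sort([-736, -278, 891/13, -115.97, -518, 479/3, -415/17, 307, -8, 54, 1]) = [-736, -518, -278, -115.97, -415/17, -8, 1, 54, 891/13, 479/3, 307]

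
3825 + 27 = 3852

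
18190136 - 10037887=8152249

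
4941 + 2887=7828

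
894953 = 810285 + 84668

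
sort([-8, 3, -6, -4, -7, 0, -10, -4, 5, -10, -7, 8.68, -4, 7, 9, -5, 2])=[-10, -10, -8, -7, -7, -6, -5, -4, -4, -4, 0, 2, 3, 5, 7, 8.68, 9]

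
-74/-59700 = 37/29850 ≈ 0.00124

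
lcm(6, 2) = 6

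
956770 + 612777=1569547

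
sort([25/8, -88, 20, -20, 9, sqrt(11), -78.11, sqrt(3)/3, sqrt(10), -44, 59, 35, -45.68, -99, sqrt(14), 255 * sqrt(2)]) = [-99, -88, -78.11, -45.68, -44, -20, sqrt(3)/3, 25/8, sqrt(10), sqrt(11), sqrt(14), 9, 20, 35, 59, 255 * sqrt(2)]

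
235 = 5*47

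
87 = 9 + 78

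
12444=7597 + 4847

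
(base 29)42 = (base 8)166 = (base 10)118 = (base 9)141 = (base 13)91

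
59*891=52569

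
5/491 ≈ 0.0102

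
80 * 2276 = 182080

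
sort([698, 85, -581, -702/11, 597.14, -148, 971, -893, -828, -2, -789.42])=[-893, -828, -789.42, -581, -148, -702/11, -2, 85, 597.14, 698, 971]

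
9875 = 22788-12913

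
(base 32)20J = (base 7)6012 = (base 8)4023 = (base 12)1243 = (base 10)2067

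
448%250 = 198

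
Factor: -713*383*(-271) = 23^1*31^1*271^1*383^1 = 74004409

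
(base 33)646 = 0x1a10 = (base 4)1220100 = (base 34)5q8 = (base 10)6672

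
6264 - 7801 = -1537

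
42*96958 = 4072236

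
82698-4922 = 77776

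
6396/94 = 3198/47≈68.04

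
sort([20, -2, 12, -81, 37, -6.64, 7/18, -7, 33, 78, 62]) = [-81, -7, -6.64, -2, 7/18, 12, 20, 33, 37, 62, 78]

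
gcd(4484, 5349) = 1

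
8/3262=4/1631 ≈ 0.00245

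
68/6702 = 34/3351≈0.0101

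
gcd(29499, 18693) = 3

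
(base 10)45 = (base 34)1b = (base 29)1g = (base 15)30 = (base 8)55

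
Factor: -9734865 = -1*3^1*5^1*7^1*23^1*29^1*139^1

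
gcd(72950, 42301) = 1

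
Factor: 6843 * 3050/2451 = 2^1 * 5^2 * 19^(-1) * 43^(-1) * 61^1 * 2281^1 = 6957050/817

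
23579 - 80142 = -56563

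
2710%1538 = 1172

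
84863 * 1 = 84863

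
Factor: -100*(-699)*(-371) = -1*2^2*3^1*5^2*7^1*53^1*233^1 = -25932900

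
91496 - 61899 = 29597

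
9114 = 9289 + -175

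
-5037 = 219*(-23)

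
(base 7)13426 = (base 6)24514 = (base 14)1486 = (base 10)3646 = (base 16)e3e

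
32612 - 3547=29065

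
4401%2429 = 1972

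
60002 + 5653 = 65655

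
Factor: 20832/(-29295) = -1*2^5*3^(-2)*5^(-1) = -32/45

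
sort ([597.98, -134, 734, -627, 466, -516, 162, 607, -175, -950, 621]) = [-950, -627, -516, -175, -134, 162, 466, 597.98, 607, 621, 734]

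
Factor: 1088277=3^1 * 362759^1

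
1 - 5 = -4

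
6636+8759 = 15395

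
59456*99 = 5886144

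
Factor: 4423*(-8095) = -1*5^1*1619^1*4423^1 = -35804185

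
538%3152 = 538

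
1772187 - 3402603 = -1630416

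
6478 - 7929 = -1451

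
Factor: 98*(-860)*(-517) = 2^3*5^1*7^2*11^1*43^1*47^1 = 43572760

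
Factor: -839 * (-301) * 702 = 2^1 * 3^3 * 7^1 * 13^1 * 43^1 * 839^1 = 177282378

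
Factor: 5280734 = 2^1*2640367^1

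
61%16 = 13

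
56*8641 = 483896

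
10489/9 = 1165 + 4/9 ≈ 1165.44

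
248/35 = 7 + 3/35 ≈ 7.09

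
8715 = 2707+6008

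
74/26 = 2 + 11/13 ≈ 2.85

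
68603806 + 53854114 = 122457920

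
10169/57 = 178 + 23/57 ≈ 178.40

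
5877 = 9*653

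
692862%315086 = 62690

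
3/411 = 1/137 ≈ 0.00730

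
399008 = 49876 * 8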